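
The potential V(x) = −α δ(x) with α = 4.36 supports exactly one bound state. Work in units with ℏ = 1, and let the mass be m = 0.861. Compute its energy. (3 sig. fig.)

E = -8.18

The bound state is ψ(x) = √κ e^{−κ|x|}. The derivative jump ψ'(0⁺) − ψ'(0⁻) = −(2mα/ℏ²)ψ(0) fixes κ = mα/ℏ² = 3.754.
Then E = −ℏ²κ²/(2m) = −mα²/(2ℏ²) = -8.184.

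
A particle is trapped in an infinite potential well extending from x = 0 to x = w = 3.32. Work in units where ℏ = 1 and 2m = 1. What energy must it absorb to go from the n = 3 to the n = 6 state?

ΔE = 24.2

E_n = n²π²ℏ²/(2mw²), so ΔE = (6² − 3²) π²ℏ²/(2mw²).
ΔE = 27 × π² / (2 × 0.5 × 3.32²) = 24.18.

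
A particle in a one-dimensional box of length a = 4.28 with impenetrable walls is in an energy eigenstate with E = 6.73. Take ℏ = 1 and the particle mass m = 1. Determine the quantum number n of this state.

For an infinite well E_n = n²π²ℏ²/(2ma²), so n = (a/πℏ)√(2mE).
n = (4.28/π) × √(2 × 1 × 6.73) = 4.998 → n = 5.

n = 5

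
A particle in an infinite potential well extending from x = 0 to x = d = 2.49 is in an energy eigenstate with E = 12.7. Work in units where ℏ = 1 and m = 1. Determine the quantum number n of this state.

n = 4

From E_n = n²π²ℏ²/(2md²) invert to n = √(2md²E)/(πℏ).
n = (2.49/π) × √(2 × 1 × 12.7) = 3.995 → n = 4.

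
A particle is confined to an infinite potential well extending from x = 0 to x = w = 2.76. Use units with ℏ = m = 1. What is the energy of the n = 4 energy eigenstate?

Requiring ψ(0) = ψ(w) = 0 quantises k = nπ/w, hence E_n = ℏ²k²/2m = n²π²ℏ²/(2mw²).
E_4 = 4² × π² / (2 × 1 × 2.76²) = 10.37.

E = 10.4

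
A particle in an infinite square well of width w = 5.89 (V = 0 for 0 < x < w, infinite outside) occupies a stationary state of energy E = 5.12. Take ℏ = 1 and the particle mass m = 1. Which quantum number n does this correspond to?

From E_n = n²π²ℏ²/(2mw²) invert to n = √(2mw²E)/(πℏ).
n = (5.89/π) × √(2 × 1 × 5.12) = 6.000 → n = 6.

n = 6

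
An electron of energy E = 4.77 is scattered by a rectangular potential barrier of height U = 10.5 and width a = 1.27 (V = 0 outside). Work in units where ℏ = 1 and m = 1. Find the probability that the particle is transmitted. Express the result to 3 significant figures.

Since E < U the interior solution is evanescent with decay constant κ = √(2m(U − E))/ℏ = 3.385.
κa = 4.299, sinh(κa) = 36.82.
The exact tunnelling result is T⁻¹ = 1 + U² sinh²(κa) / [4E(U − E)] = 1368, so T = 0.000731.

T = 0.000731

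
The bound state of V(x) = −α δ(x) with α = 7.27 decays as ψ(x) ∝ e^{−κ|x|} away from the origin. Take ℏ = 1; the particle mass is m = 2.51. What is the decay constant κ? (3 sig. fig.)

κ = 18.2

Integrate −(ℏ²/2m)ψ'' − αδ(x)ψ = Eψ from −ε to +ε: the ψ'' term gives ψ'(0⁺) − ψ'(0⁻) and the δ term gives −(2mα/ℏ²)ψ(0).
With ψ ∝ e^{−κ|x|} this yields −2κ = −2mα/ℏ², so κ = mα/ℏ² = 18.25.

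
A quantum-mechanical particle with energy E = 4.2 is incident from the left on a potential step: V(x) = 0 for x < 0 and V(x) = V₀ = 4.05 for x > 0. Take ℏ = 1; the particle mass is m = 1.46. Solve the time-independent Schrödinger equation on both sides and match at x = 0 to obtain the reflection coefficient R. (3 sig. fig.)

R = 0.465

On each side the TISE gives plane waves with k = √(2m(E − V))/ℏ: k₁ = √(2·1.46·4.2) = 3.502, k₂ = √(2·1.46·0.15) = 0.6618.
Continuity of ψ and ψ′ at the step yields the reflection amplitude r = (k₁ − k₂)/(k₁ + k₂) = 0.6821; thus R = |r|² = 0.4653, T = 0.5347.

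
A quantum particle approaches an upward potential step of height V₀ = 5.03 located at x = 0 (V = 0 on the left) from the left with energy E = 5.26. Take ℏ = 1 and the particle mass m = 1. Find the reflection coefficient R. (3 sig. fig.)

R = 0.428

On each side the TISE gives plane waves with k = √(2m(E − V))/ℏ: k₁ = √(2·1·5.26) = 3.243, k₂ = √(2·1·0.23) = 0.6782.
Continuity of ψ and ψ′ at the step yields the reflection amplitude r = (k₁ − k₂)/(k₁ + k₂) = 0.6541; thus R = |r|² = 0.4279, T = 0.5721.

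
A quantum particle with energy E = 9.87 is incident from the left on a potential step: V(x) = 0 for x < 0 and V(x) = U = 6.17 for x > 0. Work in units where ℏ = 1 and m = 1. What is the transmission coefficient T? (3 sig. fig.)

T = 0.942

On each side the TISE gives plane waves with k = √(2m(E − V))/ℏ: k₁ = √(2·1·9.87) = 4.443, k₂ = √(2·1·3.7) = 2.720.
Matching ψ and ψ′ at x = 0 gives r = (k₁ − k₂)/(k₁ + k₂), so R = r² = 0.05783 and T = 1 − R = 0.9422.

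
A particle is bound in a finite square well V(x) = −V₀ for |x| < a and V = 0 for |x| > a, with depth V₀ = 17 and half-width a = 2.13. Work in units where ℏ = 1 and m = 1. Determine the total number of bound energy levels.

Define the well-strength parameter z₀ = (a/ℏ)√(2mV₀) = 2.13 × √(2·1·17) = 12.42.
A new bound state (alternating even/odd) appears each time z₀ passes a multiple of π/2, so N = ⌊2z₀/π⌋ + 1 = ⌊7.907⌋ + 1 = 8.

N = 8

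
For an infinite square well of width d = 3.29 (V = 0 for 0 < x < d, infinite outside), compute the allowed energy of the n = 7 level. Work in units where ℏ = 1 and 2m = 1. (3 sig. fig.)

E = 44.7

The infinite-well eigenfunctions ψ_n = √(2/d) sin(nπx/d) vanish at both walls, giving E_n = n²π²ℏ²/(2md²).
E_7 = 7² × π² / (2 × 0.5 × 3.29²) = 44.68.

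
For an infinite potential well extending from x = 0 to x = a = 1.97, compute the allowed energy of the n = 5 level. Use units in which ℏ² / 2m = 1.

E = 63.6

The infinite-well eigenfunctions ψ_n = √(2/a) sin(nπx/a) vanish at both walls, giving E_n = n²π²ℏ²/(2ma²).
E_5 = 5² × π² / (2 × 0.5 × 1.97²) = 63.58.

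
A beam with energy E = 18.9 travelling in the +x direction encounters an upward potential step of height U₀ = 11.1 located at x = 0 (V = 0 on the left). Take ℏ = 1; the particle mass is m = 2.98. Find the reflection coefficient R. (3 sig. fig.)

R = 0.0474

On each side the TISE gives plane waves with k = √(2m(E − V))/ℏ: k₁ = √(2·2.98·18.9) = 10.61, k₂ = √(2·2.98·7.8) = 6.818.
Continuity of ψ and ψ′ at the step yields the reflection amplitude r = (k₁ − k₂)/(k₁ + k₂) = 0.2177; thus R = |r|² = 0.04740, T = 0.9526.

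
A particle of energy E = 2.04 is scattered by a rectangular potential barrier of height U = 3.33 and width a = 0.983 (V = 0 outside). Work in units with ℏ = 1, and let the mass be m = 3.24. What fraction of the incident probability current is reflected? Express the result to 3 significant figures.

E < U: inside the barrier ψ ∝ e^{±κx} with κ = √(2m(U − E))/ℏ = 2.891.
κa = 2.842, sinh(κa) = 8.547.
The exact tunnelling result is T⁻¹ = 1 + U² sinh²(κa) / [4E(U − E)] = 77.95, so T = 0.0128.
R = 1 − T = 0.987.

R = 0.987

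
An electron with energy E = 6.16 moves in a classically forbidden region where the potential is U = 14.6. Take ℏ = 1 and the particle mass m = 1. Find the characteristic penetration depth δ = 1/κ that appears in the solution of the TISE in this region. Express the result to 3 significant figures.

δ = 0.243

Since E < U the TISE in this region is ψ'' = κ²ψ with κ = √(2m(U − E))/ℏ.
κ = √(2 × 1 × 8.44) = 4.109. The penetration depth is δ = 1/κ = 0.243.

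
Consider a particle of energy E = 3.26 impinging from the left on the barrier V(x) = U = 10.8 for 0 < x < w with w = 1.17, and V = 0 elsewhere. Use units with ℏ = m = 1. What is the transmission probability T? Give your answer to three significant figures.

E < U: inside the barrier ψ ∝ e^{±κx} with κ = √(2m(U − E))/ℏ = 3.883.
κw = 4.543, sinh(κw) = 47.00.
The exact tunnelling result is T⁻¹ = 1 + U² sinh²(κw) / [4E(U − E)] = 2622, so T = 0.000381.

T = 0.000381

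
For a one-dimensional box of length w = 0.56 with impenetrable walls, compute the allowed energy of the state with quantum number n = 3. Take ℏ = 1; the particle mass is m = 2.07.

Requiring ψ(0) = ψ(w) = 0 quantises k = nπ/w, hence E_n = ℏ²k²/2m = n²π²ℏ²/(2mw²).
E_3 = 3² × π² / (2 × 2.07 × 0.56²) = 68.42.

E = 68.4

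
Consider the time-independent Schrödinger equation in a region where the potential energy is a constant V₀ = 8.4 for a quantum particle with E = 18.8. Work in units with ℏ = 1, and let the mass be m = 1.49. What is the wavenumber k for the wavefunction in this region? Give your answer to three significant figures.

k = 5.57

With E > V₀ the solution is oscillatory, ψ ∝ e^{±ikx} with k = √(2m(E − V₀))/ℏ.
k = √(2 × 1.49 × 10.4) = 5.567.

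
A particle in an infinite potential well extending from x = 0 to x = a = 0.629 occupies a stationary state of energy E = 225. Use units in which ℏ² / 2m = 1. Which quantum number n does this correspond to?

n = 3

For an infinite well E_n = n²π²ℏ²/(2ma²), so n = (a/πℏ)√(2mE).
n = (0.629/π) × √(2 × 0.5 × 225) = 3.003 → n = 3.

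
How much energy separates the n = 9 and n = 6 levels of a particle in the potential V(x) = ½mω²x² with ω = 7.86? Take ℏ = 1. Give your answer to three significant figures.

ΔE = 23.6

E_n = ℏω(n + ½), so ΔE = (9 − 6) ℏω = 3 × 7.86 = 23.58.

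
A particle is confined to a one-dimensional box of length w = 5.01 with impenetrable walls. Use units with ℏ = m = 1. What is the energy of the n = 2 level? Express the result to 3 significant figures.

E = 0.786

The infinite-well eigenfunctions ψ_n = √(2/w) sin(nπx/w) vanish at both walls, giving E_n = n²π²ℏ²/(2mw²).
E_2 = 2² × π² / (2 × 1 × 5.01²) = 0.7864.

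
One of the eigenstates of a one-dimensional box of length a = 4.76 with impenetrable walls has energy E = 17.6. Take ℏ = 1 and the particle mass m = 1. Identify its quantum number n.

n = 9

For an infinite well E_n = n²π²ℏ²/(2ma²), so n = (a/πℏ)√(2mE).
n = (4.76/π) × √(2 × 1 × 17.6) = 8.989 → n = 9.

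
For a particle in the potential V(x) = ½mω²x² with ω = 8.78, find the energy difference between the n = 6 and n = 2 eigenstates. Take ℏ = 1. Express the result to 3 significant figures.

ΔE = 35.1

E_n = ℏω(n + ½), so ΔE = (6 − 2) ℏω = 4 × 8.78 = 35.12.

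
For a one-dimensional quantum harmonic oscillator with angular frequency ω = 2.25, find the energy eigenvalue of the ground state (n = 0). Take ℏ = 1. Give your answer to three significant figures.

E = 1.13

Using E_n = (n + ½)ℏω: E_0 = 0.5 × 2.25 = 1.125.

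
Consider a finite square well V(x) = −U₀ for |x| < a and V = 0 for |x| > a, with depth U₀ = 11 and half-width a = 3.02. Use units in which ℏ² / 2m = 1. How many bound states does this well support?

The dimensionless depth is z₀ = a√(2mU₀)/ℏ = 3.02 × √(11.00) = 10.02.
The even/odd transcendental equations gain one root per π/2 in z₀, giving N = 1 + ⌊2z₀/π⌋ = 1 + ⌊6.377⌋ = 7.

N = 7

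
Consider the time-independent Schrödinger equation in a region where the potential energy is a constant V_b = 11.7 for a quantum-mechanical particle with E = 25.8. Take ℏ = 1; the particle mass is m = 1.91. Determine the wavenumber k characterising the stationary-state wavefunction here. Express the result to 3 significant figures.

k = 7.34

With E > V_b the solution is oscillatory, ψ ∝ e^{±ikx} with k = √(2m(E − V_b))/ℏ.
k = √(2 × 1.91 × 14.1) = 7.339.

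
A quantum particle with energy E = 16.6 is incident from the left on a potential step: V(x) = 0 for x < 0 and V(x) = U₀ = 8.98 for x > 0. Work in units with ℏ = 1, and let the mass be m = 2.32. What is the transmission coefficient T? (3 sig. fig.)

On each side the TISE gives plane waves with k = √(2m(E − V))/ℏ: k₁ = √(2·2.32·16.6) = 8.776, k₂ = √(2·2.32·7.62) = 5.946.
Continuity of ψ and ψ′ at the step yields the reflection amplitude r = (k₁ − k₂)/(k₁ + k₂) = 0.1922; thus R = |r|² = 0.03695, T = 0.9630.

T = 0.963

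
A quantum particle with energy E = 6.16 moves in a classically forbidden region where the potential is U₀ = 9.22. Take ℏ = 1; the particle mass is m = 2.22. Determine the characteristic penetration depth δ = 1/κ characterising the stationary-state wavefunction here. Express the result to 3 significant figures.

δ = 0.271

Since E < U₀ the TISE in this region is ψ'' = κ²ψ with κ = √(2m(U₀ − E))/ℏ.
κ = √(2 × 2.22 × 3.06) = 3.686. The penetration depth is δ = 1/κ = 0.271.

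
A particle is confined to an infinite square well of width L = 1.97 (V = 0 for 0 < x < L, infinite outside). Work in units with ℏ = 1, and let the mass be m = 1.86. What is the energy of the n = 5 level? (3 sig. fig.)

E = 17.1

Requiring ψ(0) = ψ(L) = 0 quantises k = nπ/L, hence E_n = ℏ²k²/2m = n²π²ℏ²/(2mL²).
E_5 = 5² × π² / (2 × 1.86 × 1.97²) = 17.09.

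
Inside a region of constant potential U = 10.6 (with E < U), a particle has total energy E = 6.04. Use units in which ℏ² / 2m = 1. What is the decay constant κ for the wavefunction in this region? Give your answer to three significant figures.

Since E < U the TISE in this region is ψ'' = κ²ψ with κ = √(2m(U − E))/ℏ.
κ = √(2 × 0.5 × 4.56) = 2.135.

κ = 2.14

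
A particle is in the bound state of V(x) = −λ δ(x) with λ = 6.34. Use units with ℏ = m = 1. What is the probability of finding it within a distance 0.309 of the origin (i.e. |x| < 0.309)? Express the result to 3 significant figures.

P = 0.980

The normalised bound state is ψ = √κ e^{−κ|x|} with κ = mλ/ℏ² = 6.340.
P(|x| < d) = ∫_{−d}^{d} κ e^{−2κ|x|} dx = 1 − e^{−2κd} = 1 − e^{−3.918} = 0.9801.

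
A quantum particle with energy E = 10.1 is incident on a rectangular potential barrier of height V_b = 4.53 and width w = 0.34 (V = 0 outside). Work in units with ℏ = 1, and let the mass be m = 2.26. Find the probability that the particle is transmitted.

T = 0.918

E > V_b: inside the barrier k₂ = √(2m(E − V_b))/ℏ = 5.018, k₂w = 1.706.
Matching at both interfaces gives T⁻¹ = 1 + V_b² sin²(k₂w) / [4E(E − V_b)] = 1.090, hence T = 0.918.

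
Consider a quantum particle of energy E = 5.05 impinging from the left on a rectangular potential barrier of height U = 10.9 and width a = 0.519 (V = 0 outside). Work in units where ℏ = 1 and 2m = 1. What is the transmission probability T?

Since E < U the interior solution is evanescent with decay constant κ = √(2m(U − E))/ℏ = 2.419.
κa = 1.255, sinh(κa) = 1.612.
Matching ψ, ψ′ at both faces gives T = [1 + U² sinh²(κa) / (4E(U − E))]⁻¹ = 1/3.612 = 0.277.

T = 0.277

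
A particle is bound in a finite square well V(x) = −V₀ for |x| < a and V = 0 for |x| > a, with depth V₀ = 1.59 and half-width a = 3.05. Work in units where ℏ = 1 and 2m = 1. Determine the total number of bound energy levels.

The dimensionless depth is z₀ = a√(2mV₀)/ℏ = 3.05 × √(1.590) = 3.846.
The even/odd transcendental equations gain one root per π/2 in z₀, giving N = 1 + ⌊2z₀/π⌋ = 1 + ⌊2.448⌋ = 3.

N = 3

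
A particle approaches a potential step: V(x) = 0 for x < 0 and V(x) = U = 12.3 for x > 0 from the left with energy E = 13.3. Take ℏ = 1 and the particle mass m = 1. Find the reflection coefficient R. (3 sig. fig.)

R = 0.324

On each side the TISE gives plane waves with k = √(2m(E − V))/ℏ: k₁ = √(2·1·13.3) = 5.158, k₂ = √(2·1·1) = 1.414.
Matching ψ and ψ′ at x = 0 gives r = (k₁ − k₂)/(k₁ + k₂), so R = r² = 0.3245 and T = 1 − R = 0.6755.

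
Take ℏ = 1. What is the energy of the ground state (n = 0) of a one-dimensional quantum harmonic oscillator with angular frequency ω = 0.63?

Using E_n = (n + ½)ℏω: E_0 = 0.5 × 0.63 = 0.3150.

E = 0.315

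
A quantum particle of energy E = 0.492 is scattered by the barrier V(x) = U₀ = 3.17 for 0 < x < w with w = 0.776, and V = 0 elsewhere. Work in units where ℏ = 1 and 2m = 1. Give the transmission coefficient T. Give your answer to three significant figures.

Since E < U₀ the interior solution is evanescent with decay constant κ = √(2m(U₀ − E))/ℏ = 1.636.
κw = 1.270, sinh(κw) = 1.640.
The exact tunnelling result is T⁻¹ = 1 + U₀² sinh²(κw) / [4E(U₀ − E)] = 6.127, so T = 0.163.

T = 0.163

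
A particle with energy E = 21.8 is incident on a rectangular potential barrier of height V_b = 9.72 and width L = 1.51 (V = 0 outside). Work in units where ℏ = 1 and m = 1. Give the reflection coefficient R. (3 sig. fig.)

R = 0.0689

Above the barrier the interior wavenumber is k₂ = √(2m(E − V_b))/ℏ = 4.915, giving phase k₂L = 7.422.
T = [1 + V_b² sin²(k₂L) / (4E(E − V_b))]⁻¹ = 1/1.074 = 0.931.
R = 1 − T = 0.0689.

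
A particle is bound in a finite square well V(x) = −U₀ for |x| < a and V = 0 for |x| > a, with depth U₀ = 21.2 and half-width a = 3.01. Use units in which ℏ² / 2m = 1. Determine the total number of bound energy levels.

The dimensionless depth is z₀ = a√(2mU₀)/ℏ = 3.01 × √(21.20) = 13.86.
A new bound state (alternating even/odd) appears each time z₀ passes a multiple of π/2, so N = ⌊2z₀/π⌋ + 1 = ⌊8.823⌋ + 1 = 9.

N = 9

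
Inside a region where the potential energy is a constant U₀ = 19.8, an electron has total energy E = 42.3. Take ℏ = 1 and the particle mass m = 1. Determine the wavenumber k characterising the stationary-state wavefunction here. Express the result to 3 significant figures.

k = 6.71

With E > U₀ the solution is oscillatory, ψ ∝ e^{±ikx} with k = √(2m(E − U₀))/ℏ.
k = √(2 × 1 × 22.5) = 6.708.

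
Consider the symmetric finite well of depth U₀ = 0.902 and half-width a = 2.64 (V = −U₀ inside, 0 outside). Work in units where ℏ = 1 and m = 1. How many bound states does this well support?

The dimensionless depth is z₀ = a√(2mU₀)/ℏ = 2.64 × √(1.804) = 3.546.
A new bound state (alternating even/odd) appears each time z₀ passes a multiple of π/2, so N = ⌊2z₀/π⌋ + 1 = ⌊2.257⌋ + 1 = 3.

N = 3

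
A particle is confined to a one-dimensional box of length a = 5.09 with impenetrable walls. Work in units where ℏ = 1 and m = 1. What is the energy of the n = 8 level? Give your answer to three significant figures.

Requiring ψ(0) = ψ(a) = 0 quantises k = nπ/a, hence E_n = ℏ²k²/2m = n²π²ℏ²/(2ma²).
E_8 = 8² × π² / (2 × 1 × 5.09²) = 12.19.

E = 12.2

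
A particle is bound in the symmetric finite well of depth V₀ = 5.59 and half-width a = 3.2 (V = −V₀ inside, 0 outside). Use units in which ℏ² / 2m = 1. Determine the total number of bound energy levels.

N = 5

The dimensionless depth is z₀ = a√(2mV₀)/ℏ = 3.2 × √(5.590) = 7.566.
The even/odd transcendental equations gain one root per π/2 in z₀, giving N = 1 + ⌊2z₀/π⌋ = 1 + ⌊4.817⌋ = 5.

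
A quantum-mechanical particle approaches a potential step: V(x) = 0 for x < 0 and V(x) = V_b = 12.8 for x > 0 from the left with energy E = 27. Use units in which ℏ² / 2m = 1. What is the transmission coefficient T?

On each side the TISE gives plane waves with k = √(2m(E − V))/ℏ: k₁ = √(2·½·27) = 5.196, k₂ = √(2·½·14.2) = 3.768.
Matching ψ and ψ′ at x = 0 gives r = (k₁ − k₂)/(k₁ + k₂), so R = r² = 0.02537 and T = 1 − R = 0.9746.

T = 0.975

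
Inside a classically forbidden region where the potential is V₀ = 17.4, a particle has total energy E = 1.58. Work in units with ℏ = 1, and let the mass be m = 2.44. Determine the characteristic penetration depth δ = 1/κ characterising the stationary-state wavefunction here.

δ = 0.114

Since E < V₀ the TISE in this region is ψ'' = κ²ψ with κ = √(2m(V₀ − E))/ℏ.
κ = √(2 × 2.44 × 15.82) = 8.786. The penetration depth is δ = 1/κ = 0.114.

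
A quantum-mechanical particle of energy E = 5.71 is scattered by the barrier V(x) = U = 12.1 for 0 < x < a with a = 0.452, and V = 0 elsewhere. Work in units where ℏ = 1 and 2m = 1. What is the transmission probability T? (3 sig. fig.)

Since E < U the interior solution is evanescent with decay constant κ = √(2m(U − E))/ℏ = 2.528.
κa = 1.143, sinh(κa) = 1.408.
Matching ψ, ψ′ at both faces gives T = [1 + U² sinh²(κa) / (4E(U − E))]⁻¹ = 1/2.989 = 0.335.

T = 0.335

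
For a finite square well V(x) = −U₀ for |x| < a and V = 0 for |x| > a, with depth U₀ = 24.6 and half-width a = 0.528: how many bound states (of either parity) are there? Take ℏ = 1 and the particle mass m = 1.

The dimensionless depth is z₀ = a√(2mU₀)/ℏ = 0.528 × √(49.20) = 3.704.
A new bound state (alternating even/odd) appears each time z₀ passes a multiple of π/2, so N = ⌊2z₀/π⌋ + 1 = ⌊2.358⌋ + 1 = 3.

N = 3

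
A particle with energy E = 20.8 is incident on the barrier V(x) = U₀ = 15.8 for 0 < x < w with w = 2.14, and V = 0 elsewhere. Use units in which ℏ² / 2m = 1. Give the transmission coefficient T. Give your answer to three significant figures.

Above the barrier the interior wavenumber is k₂ = √(2m(E − U₀))/ℏ = 2.236, giving phase k₂w = 4.785.
T = [1 + U₀² sin²(k₂w) / (4E(E − U₀))]⁻¹ = 1/1.597 = 0.626.

T = 0.626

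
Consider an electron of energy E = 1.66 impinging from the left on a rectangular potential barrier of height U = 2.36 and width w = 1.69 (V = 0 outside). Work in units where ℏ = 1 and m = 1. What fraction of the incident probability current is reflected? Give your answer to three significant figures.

R = 0.940

E < U: inside the barrier ψ ∝ e^{±κx} with κ = √(2m(U − E))/ℏ = 1.183.
κw = 2.000, sinh(κw) = 3.625.
Matching ψ, ψ′ at both faces gives T = [1 + U² sinh²(κw) / (4E(U − E))]⁻¹ = 1/16.75 = 0.0597.
R = 1 − T = 0.940.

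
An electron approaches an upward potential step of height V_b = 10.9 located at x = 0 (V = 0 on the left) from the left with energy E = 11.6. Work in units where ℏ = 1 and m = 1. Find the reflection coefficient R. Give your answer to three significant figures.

On each side the TISE gives plane waves with k = √(2m(E − V))/ℏ: k₁ = √(2·1·11.6) = 4.817, k₂ = √(2·1·0.7) = 1.183.
Continuity of ψ and ψ′ at the step yields the reflection amplitude r = (k₁ − k₂)/(k₁ + k₂) = 0.6056; thus R = |r|² = 0.3667, T = 0.6333.

R = 0.367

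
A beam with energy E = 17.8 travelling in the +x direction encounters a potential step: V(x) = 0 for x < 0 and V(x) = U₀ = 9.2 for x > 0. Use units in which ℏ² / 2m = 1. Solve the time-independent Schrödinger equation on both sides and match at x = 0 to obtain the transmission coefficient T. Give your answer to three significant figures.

T = 0.968

The wavenumbers are k₁ = √(2mE)/ℏ = 4.219 on the left and k₂ = √(2m(E − U₀))/ℏ = 2.933 on the right.
Continuity of ψ and ψ′ at the step yields the reflection amplitude r = (k₁ − k₂)/(k₁ + k₂) = 0.1799; thus R = |r|² = 0.03236, T = 0.9676.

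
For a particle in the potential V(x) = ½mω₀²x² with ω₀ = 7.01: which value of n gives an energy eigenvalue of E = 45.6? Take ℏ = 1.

n = 6

E_n = ℏω₀(n + ½) ⇒ n = E/(ℏω₀) − ½ = 45.6/7.01 − 0.5 = 6.005 → n = 6.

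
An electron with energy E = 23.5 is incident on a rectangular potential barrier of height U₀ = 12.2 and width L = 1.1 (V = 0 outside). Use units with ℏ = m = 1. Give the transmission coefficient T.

Above the barrier the interior wavenumber is k₂ = √(2m(E − U₀))/ℏ = 4.754, giving phase k₂L = 5.229.
T = [1 + U₀² sin²(k₂L) / (4E(E − U₀))]⁻¹ = 1/1.106 = 0.904.

T = 0.904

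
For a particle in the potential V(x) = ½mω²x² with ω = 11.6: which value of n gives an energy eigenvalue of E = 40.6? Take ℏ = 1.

n = 3

E_n = ℏω(n + ½) ⇒ n = E/(ℏω) − ½ = 40.6/11.6 − 0.5 = 3.000 → n = 3.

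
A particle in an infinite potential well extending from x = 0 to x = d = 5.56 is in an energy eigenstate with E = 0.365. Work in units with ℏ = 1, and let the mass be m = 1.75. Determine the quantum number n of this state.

n = 2

For an infinite well E_n = n²π²ℏ²/(2md²), so n = (d/πℏ)√(2mE).
n = (5.56/π) × √(2 × 1.75 × 0.365) = 2.000 → n = 2.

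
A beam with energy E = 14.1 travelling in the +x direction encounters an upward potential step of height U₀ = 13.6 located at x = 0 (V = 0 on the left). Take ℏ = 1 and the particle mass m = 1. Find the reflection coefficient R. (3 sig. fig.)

R = 0.467

The wavenumbers are k₁ = √(2mE)/ℏ = 5.310 on the left and k₂ = √(2m(E − U₀))/ℏ = 1.000 on the right.
Matching ψ and ψ′ at x = 0 gives r = (k₁ − k₂)/(k₁ + k₂), so R = r² = 0.4666 and T = 1 − R = 0.5334.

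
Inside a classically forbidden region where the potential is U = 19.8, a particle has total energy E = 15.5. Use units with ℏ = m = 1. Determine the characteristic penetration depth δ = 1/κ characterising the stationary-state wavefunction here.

Since E < U the TISE in this region is ψ'' = κ²ψ with κ = √(2m(U − E))/ℏ.
κ = √(2 × 1 × 4.3) = 2.933. The penetration depth is δ = 1/κ = 0.341.

δ = 0.341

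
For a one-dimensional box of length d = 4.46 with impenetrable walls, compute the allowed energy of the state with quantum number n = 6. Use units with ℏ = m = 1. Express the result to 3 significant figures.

E = 8.93

Requiring ψ(0) = ψ(d) = 0 quantises k = nπ/d, hence E_n = ℏ²k²/2m = n²π²ℏ²/(2md²).
E_6 = 6² × π² / (2 × 1 × 4.46²) = 8.931.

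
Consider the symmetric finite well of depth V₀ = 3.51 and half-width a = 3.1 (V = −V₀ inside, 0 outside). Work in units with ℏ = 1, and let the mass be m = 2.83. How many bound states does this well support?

Define the well-strength parameter z₀ = (a/ℏ)√(2mV₀) = 3.1 × √(2·2.83·3.51) = 13.82.
The even/odd transcendental equations gain one root per π/2 in z₀, giving N = 1 + ⌊2z₀/π⌋ = 1 + ⌊8.796⌋ = 9.

N = 9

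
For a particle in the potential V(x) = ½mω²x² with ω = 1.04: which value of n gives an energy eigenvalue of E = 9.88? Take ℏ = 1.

E_n = ℏω(n + ½) ⇒ n = E/(ℏω) − ½ = 9.88/1.04 − 0.5 = 9.000 → n = 9.

n = 9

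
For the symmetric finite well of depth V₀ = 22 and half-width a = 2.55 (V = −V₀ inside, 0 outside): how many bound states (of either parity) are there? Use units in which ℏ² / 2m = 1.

N = 8

The dimensionless depth is z₀ = a√(2mV₀)/ℏ = 2.55 × √(22.00) = 11.96.
A new bound state (alternating even/odd) appears each time z₀ passes a multiple of π/2, so N = ⌊2z₀/π⌋ + 1 = ⌊7.614⌋ + 1 = 8.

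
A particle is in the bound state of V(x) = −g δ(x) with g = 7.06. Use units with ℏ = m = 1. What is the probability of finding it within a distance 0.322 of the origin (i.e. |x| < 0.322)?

The normalised bound state is ψ = √κ e^{−κ|x|} with κ = mg/ℏ² = 7.060.
P(|x| < d) = ∫_{−d}^{d} κ e^{−2κ|x|} dx = 1 − e^{−2κd} = 1 − e^{−4.547} = 0.9894.

P = 0.989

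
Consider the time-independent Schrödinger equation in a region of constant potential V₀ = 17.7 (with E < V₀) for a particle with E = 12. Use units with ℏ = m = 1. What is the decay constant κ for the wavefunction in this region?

κ = 3.38

Since E < V₀ the TISE in this region is ψ'' = κ²ψ with κ = √(2m(V₀ − E))/ℏ.
κ = √(2 × 1 × 5.7) = 3.376.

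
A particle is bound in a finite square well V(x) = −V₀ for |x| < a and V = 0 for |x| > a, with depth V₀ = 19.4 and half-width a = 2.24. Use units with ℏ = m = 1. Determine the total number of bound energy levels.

The dimensionless depth is z₀ = a√(2mV₀)/ℏ = 2.24 × √(38.80) = 13.95.
The even/odd transcendental equations gain one root per π/2 in z₀, giving N = 1 + ⌊2z₀/π⌋ = 1 + ⌊8.883⌋ = 9.

N = 9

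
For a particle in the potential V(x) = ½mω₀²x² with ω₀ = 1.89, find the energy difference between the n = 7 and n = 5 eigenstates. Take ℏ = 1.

ΔE = 3.78

E_n = ℏω₀(n + ½), so ΔE = (7 − 5) ℏω₀ = 2 × 1.89 = 3.780.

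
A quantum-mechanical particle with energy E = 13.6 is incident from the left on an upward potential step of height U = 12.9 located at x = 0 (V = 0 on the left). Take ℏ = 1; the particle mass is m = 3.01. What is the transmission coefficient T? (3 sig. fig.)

The wavenumbers are k₁ = √(2mE)/ℏ = 9.048 on the left and k₂ = √(2m(E − U))/ℏ = 2.053 on the right.
Continuity of ψ and ψ′ at the step yields the reflection amplitude r = (k₁ − k₂)/(k₁ + k₂) = 0.6302; thus R = |r|² = 0.3971, T = 0.6029.

T = 0.603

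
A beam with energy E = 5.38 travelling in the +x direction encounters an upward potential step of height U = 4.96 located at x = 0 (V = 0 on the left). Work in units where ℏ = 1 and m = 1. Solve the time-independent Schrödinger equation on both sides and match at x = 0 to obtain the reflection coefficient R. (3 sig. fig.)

R = 0.317

On each side the TISE gives plane waves with k = √(2m(E − V))/ℏ: k₁ = √(2·1·5.38) = 3.280, k₂ = √(2·1·0.42) = 0.9165.
Continuity of ψ and ψ′ at the step yields the reflection amplitude r = (k₁ − k₂)/(k₁ + k₂) = 0.5632; thus R = |r|² = 0.3172, T = 0.6828.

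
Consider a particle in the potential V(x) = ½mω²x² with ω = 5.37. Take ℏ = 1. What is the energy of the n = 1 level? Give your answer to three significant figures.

E = 8.06

Using E_n = (n + ½)ℏω: E_1 = 1.5 × 5.37 = 8.055.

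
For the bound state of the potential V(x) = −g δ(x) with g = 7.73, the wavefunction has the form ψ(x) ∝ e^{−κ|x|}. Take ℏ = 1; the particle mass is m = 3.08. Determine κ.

κ = 23.8

Integrating the TISE across x = 0 gives the cusp condition ψ'(0⁺) − ψ'(0⁻) = −(2mg/ℏ²)ψ(0).
With ψ ∝ e^{−κ|x|} this yields −2κ = −2mg/ℏ², so κ = mg/ℏ² = 23.81.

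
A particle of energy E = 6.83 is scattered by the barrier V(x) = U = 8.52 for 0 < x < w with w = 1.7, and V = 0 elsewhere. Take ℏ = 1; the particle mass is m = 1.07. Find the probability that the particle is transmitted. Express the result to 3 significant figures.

T = 0.00395

E < U: inside the barrier ψ ∝ e^{±κx} with κ = √(2m(U − E))/ℏ = 1.902.
κw = 3.233, sinh(κw) = 12.66.
The exact tunnelling result is T⁻¹ = 1 + U² sinh²(κw) / [4E(U − E)] = 252.9, so T = 0.00395.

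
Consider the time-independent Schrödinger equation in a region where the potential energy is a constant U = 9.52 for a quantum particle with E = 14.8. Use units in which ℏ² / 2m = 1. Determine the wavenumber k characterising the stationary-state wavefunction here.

k = 2.30

With E > U the solution is oscillatory, ψ ∝ e^{±ikx} with k = √(2m(E − U))/ℏ.
k = √(2 × 0.5 × 5.28) = 2.298.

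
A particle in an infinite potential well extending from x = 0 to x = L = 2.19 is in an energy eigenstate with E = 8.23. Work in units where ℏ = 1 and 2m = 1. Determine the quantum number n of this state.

n = 2

For an infinite well E_n = n²π²ℏ²/(2mL²), so n = (L/πℏ)√(2mE).
n = (2.19/π) × √(2 × 0.5 × 8.23) = 2.000 → n = 2.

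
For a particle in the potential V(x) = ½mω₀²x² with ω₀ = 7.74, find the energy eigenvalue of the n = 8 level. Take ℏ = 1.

The oscillator eigenvalues are E_n = ℏω₀(n + ½), so E_8 = 7.74 × 8.5 = 65.79.

E = 65.8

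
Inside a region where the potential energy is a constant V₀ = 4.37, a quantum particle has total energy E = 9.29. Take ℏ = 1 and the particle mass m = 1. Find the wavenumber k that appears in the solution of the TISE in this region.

k = 3.14

With E > V₀ the solution is oscillatory, ψ ∝ e^{±ikx} with k = √(2m(E − V₀))/ℏ.
k = √(2 × 1 × 4.92) = 3.137.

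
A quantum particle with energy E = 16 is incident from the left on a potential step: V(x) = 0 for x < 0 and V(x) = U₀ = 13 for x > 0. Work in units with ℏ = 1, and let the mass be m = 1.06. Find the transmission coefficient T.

The wavenumbers are k₁ = √(2mE)/ℏ = 5.824 on the left and k₂ = √(2m(E − U₀))/ℏ = 2.522 on the right.
Continuity of ψ and ψ′ at the step yields the reflection amplitude r = (k₁ − k₂)/(k₁ + k₂) = 0.3957; thus R = |r|² = 0.1565, T = 0.8435.

T = 0.843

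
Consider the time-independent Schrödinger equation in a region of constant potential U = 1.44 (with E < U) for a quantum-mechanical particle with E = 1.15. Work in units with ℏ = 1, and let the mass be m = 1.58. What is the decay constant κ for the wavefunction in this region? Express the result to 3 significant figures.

Since E < U the TISE in this region is ψ'' = κ²ψ with κ = √(2m(U − E))/ℏ.
κ = √(2 × 1.58 × 0.29) = 0.9573.

κ = 0.957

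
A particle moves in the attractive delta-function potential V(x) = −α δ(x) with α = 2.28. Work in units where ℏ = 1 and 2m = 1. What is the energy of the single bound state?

For x ≠ 0 the bound state is ψ ∝ e^{−κ|x|}; integrating the TISE across the delta gives the cusp condition 2κ = 2mα/ℏ², so κ = 1.140.
Then E = −ℏ²κ²/(2m) = −mα²/(2ℏ²) = -1.300.

E = -1.30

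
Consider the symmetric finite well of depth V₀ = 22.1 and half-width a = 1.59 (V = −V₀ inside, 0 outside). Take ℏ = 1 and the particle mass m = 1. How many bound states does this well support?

N = 7

The dimensionless depth is z₀ = a√(2mV₀)/ℏ = 1.59 × √(44.20) = 10.57.
The even/odd transcendental equations gain one root per π/2 in z₀, giving N = 1 + ⌊2z₀/π⌋ = 1 + ⌊6.730⌋ = 7.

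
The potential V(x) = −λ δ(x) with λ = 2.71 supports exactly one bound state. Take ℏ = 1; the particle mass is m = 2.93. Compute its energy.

The bound state is ψ(x) = √κ e^{−κ|x|}. The derivative jump ψ'(0⁺) − ψ'(0⁻) = −(2mλ/ℏ²)ψ(0) fixes κ = mλ/ℏ² = 7.940.
Then E = −ℏ²κ²/(2m) = −mλ²/(2ℏ²) = -10.76.

E = -10.8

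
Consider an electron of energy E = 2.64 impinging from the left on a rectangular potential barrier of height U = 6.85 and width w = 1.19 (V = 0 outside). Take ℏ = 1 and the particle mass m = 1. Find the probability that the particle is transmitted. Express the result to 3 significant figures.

T = 0.00379

Since E < U the interior solution is evanescent with decay constant κ = √(2m(U − E))/ℏ = 2.902.
κw = 3.453, sinh(κw) = 15.78.
Matching ψ, ψ′ at both faces gives T = [1 + U² sinh²(κw) / (4E(U − E))]⁻¹ = 1/263.9 = 0.00379.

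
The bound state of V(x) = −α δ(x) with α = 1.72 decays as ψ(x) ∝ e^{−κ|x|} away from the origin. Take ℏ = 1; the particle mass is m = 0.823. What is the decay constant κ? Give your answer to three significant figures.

Integrating the TISE across x = 0 gives the cusp condition ψ'(0⁺) − ψ'(0⁻) = −(2mα/ℏ²)ψ(0).
With ψ ∝ e^{−κ|x|} this yields −2κ = −2mα/ℏ², so κ = mα/ℏ² = 1.416.

κ = 1.42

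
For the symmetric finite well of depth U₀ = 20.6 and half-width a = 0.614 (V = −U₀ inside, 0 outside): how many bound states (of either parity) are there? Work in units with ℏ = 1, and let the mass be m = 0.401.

N = 2

Define the well-strength parameter z₀ = (a/ℏ)√(2mU₀) = 0.614 × √(2·0.401·20.6) = 2.496.
The even/odd transcendental equations gain one root per π/2 in z₀, giving N = 1 + ⌊2z₀/π⌋ = 1 + ⌊1.589⌋ = 2.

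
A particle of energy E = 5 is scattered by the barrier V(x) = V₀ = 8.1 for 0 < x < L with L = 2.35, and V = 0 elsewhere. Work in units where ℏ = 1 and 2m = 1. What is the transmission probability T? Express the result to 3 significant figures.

E < V₀: inside the barrier ψ ∝ e^{±κx} with κ = √(2m(V₀ − E))/ℏ = 1.761.
κL = 4.138, sinh(κL) = 31.32.
Matching ψ, ψ′ at both faces gives T = [1 + V₀² sinh²(κL) / (4E(V₀ − E))]⁻¹ = 1/1039 = 0.000963.

T = 0.000963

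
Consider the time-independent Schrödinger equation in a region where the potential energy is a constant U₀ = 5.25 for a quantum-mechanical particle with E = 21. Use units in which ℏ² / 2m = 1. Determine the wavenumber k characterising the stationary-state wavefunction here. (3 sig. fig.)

k = 3.97

With E > U₀ the solution is oscillatory, ψ ∝ e^{±ikx} with k = √(2m(E − U₀))/ℏ.
k = √(2 × 0.5 × 15.75) = 3.969.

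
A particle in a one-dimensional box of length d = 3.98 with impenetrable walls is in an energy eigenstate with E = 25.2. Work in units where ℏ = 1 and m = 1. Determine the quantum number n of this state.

n = 9

From E_n = n²π²ℏ²/(2md²) invert to n = √(2md²E)/(πℏ).
n = (3.98/π) × √(2 × 1 × 25.2) = 8.994 → n = 9.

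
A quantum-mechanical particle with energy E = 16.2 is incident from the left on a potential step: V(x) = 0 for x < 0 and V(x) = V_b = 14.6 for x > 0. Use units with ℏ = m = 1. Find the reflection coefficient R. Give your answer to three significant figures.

On each side the TISE gives plane waves with k = √(2m(E − V))/ℏ: k₁ = √(2·1·16.2) = 5.692, k₂ = √(2·1·1.6) = 1.789.
Continuity of ψ and ψ′ at the step yields the reflection amplitude r = (k₁ − k₂)/(k₁ + k₂) = 0.5218; thus R = |r|² = 0.2722, T = 0.7278.

R = 0.272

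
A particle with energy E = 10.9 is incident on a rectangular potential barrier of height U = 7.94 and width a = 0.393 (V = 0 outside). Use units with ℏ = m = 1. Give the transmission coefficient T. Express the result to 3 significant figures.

T = 0.754

Above the barrier the interior wavenumber is k₂ = √(2m(E − U))/ℏ = 2.433, giving phase k₂a = 0.9562.
T = [1 + U² sin²(k₂a) / (4E(E − U))]⁻¹ = 1/1.326 = 0.754.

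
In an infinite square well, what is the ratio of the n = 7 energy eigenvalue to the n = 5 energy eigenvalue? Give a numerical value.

E_n = n²π²ℏ²/(2mL²) so the ratio is n₂²/n₁² = 49/25 = 1.96.

1.96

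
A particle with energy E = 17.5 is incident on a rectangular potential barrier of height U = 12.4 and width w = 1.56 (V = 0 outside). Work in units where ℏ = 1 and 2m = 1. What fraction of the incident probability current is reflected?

R = 0.0563

Above the barrier the interior wavenumber is k₂ = √(2m(E − U))/ℏ = 2.258, giving phase k₂w = 3.523.
T = [1 + U² sin²(k₂w) / (4E(E − U))]⁻¹ = 1/1.060 = 0.944.
R = 1 − T = 0.0563.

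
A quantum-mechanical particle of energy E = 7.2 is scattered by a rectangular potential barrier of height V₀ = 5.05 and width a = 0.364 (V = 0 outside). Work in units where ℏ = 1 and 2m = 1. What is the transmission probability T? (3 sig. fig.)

E > V₀: inside the barrier k₂ = √(2m(E − V₀))/ℏ = 1.466, k₂a = 0.5337.
T = [1 + V₀² sin²(k₂a) / (4E(E − V₀))]⁻¹ = 1/1.107 = 0.904.

T = 0.904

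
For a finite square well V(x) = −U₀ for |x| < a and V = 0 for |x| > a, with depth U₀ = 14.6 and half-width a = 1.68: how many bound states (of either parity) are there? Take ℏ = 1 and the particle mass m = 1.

The dimensionless depth is z₀ = a√(2mU₀)/ℏ = 1.68 × √(29.20) = 9.078.
The even/odd transcendental equations gain one root per π/2 in z₀, giving N = 1 + ⌊2z₀/π⌋ = 1 + ⌊5.779⌋ = 6.

N = 6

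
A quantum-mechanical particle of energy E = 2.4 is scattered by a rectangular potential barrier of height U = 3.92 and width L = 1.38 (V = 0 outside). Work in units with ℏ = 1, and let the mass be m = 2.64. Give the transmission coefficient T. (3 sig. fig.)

Since E < U the interior solution is evanescent with decay constant κ = √(2m(U − E))/ℏ = 2.833.
κL = 3.909, sinh(κL) = 24.93.
Matching ψ, ψ′ at both faces gives T = [1 + U² sinh²(κL) / (4E(U − E))]⁻¹ = 1/655.3 = 0.00153.

T = 0.00153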